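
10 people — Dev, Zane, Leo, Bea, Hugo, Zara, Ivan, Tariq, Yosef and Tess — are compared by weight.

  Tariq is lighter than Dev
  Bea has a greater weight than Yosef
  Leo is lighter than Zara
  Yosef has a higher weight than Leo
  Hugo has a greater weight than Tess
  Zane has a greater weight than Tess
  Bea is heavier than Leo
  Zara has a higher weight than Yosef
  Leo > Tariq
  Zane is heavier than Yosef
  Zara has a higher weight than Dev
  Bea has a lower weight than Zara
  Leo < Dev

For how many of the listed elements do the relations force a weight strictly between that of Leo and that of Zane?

The relations place Leo below Zane. An element lies strictly between them when it is forced above Leo and also forced below Zane.
Above Leo: {Dev, Yosef, Bea, Zara}. Below Zane: {Tess, Tariq, Yosef}.
Intersection: {Yosef} — 1.

1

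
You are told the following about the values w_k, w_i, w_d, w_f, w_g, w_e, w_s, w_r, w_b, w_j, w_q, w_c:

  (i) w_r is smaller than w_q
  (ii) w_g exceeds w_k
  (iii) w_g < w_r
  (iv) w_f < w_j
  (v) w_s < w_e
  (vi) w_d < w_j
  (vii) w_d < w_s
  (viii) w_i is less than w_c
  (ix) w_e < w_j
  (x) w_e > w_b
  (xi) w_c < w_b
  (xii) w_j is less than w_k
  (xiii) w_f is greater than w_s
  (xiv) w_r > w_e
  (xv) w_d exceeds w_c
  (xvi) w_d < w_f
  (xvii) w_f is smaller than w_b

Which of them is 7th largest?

The consecutive relations fix a unique order: w_i < w_c < w_d < w_s < w_f < w_b < w_e < w_j < w_k < w_g < w_r < w_q.
The 7th largest is w_b.

w_b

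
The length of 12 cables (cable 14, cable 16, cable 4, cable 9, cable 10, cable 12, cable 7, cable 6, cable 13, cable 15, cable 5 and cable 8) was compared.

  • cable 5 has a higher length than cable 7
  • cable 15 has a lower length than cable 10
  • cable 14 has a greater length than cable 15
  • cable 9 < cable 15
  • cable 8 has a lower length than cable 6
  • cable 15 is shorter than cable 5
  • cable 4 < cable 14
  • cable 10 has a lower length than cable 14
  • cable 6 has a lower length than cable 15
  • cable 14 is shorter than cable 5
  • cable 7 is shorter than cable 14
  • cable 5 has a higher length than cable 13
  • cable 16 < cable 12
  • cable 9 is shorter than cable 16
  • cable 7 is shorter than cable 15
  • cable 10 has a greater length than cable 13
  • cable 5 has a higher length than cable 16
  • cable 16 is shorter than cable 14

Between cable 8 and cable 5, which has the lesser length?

cable 8

cable 8 < cable 6 and cable 6 < cable 15 give cable 8 < cable 15.
Then cable 15 < cable 10 extends the chain to cable 10.
Then cable 10 < cable 14 extends the chain to cable 14.
With cable 14 < cable 5: cable 8 < cable 6 < cable 15 < cable 10 < cable 14 < cable 5.
So cable 8 < cable 5; cable 8 is the shorter of the two.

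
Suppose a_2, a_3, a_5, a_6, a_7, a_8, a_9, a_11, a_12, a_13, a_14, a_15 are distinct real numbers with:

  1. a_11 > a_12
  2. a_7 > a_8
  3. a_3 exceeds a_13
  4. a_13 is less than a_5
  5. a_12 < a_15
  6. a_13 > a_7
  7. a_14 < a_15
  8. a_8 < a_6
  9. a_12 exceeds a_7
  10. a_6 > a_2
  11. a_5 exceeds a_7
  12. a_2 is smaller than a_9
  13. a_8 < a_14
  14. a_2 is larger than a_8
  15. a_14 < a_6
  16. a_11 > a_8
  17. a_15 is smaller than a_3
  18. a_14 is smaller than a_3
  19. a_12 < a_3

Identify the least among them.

a_8

Chaining upward from a_8: directly above it, a_14, a_2, a_7, a_6, a_11; then a_12, a_9, a_15, a_13, a_3, a_5.
That covers every other element, and nothing is given below a_8, so a_8 is the least.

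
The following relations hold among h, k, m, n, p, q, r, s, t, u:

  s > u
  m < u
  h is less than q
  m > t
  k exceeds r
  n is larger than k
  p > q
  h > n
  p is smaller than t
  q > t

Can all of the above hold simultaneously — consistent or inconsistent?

inconsistent

We have t < q stated directly, yet also q < p < t by chaining the others — so q < t. Contradiction.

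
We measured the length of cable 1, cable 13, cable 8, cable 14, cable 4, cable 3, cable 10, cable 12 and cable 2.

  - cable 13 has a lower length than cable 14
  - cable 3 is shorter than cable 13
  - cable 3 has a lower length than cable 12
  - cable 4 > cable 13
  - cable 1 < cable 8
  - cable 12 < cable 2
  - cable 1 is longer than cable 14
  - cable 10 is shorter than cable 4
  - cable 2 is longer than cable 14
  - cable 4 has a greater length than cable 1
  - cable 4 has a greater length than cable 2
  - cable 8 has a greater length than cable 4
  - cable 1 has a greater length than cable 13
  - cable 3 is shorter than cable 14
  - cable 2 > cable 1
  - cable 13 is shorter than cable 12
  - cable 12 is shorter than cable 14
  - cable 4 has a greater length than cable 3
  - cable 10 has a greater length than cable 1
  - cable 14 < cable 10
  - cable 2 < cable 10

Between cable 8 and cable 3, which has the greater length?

cable 8

Link the given pairs in sequence: cable 3 < cable 13; cable 13 < cable 12; cable 12 < cable 14; cable 14 < cable 1; cable 1 < cable 2; cable 2 < cable 10; cable 10 < cable 4; cable 4 < cable 8.
Together: cable 3 < cable 13 < cable 12 < cable 14 < cable 1 < cable 2 < cable 10 < cable 4 < cable 8.
So cable 3 < cable 8; cable 8 is the longer of the two.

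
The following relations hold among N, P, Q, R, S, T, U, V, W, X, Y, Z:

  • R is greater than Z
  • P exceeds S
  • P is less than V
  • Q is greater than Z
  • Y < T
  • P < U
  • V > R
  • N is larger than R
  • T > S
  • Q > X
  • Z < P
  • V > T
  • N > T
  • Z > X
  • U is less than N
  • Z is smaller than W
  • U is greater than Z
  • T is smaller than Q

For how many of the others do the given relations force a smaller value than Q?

5

From Q the given relations immediately reach X, Z, T.
From those, S, Y — 5 in total.
No other element is forced below Q by the given relations, so the count is 5.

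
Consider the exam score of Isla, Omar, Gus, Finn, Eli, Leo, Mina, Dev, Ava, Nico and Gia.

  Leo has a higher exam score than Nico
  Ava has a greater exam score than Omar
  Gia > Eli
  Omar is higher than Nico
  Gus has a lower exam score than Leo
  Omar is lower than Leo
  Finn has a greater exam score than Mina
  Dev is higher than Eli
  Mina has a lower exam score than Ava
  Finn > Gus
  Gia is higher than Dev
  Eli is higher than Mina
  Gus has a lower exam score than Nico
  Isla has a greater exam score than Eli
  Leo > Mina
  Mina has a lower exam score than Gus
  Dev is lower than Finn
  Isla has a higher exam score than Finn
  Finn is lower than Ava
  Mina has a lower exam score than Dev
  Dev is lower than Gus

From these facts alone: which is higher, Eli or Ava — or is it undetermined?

Eli < Dev and Dev < Gus give Eli < Gus.
With Gus < Nico: Eli < Dev < Gus < Nico.
Then Nico < Omar extends the chain to Omar.
Then Omar < Ava extends the chain to Ava.
So Ava is higher.

Ava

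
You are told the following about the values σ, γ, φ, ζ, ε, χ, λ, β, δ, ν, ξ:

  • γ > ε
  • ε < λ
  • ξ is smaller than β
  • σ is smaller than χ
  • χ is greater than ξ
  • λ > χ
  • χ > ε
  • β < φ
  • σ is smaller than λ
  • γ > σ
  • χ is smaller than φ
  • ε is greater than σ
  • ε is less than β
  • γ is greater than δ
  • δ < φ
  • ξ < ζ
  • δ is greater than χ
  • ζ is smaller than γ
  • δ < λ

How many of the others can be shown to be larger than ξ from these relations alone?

7

From ξ the given relations immediately reach β, χ, ζ.
From those, δ, λ, φ, γ — 7 in total.
No other element is forced above ξ by the given relations, so the count is 7.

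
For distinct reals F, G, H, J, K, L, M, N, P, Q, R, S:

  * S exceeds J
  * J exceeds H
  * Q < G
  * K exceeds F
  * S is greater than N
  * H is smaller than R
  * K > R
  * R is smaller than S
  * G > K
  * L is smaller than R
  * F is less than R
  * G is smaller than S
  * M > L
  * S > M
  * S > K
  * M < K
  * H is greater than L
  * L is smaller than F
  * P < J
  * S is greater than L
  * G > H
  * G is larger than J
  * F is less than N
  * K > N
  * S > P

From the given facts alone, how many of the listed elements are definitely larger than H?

5

Directly above H: J, R, G.
One step further: K, S (5 so far).
No other element is forced above H by the given relations, so the count is 5.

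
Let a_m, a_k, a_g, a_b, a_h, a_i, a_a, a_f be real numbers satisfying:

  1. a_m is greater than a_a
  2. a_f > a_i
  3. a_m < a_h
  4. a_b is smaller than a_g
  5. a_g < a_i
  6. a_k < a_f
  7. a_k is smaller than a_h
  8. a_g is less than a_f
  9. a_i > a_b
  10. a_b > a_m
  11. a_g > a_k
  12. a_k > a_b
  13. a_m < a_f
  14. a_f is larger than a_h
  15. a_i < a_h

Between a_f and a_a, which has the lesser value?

a_a

a_a < a_m < a_b < a_k < a_g < a_i < a_h < a_f, by transitivity through a_m, a_b, a_k, a_g, a_i, a_h.
So a_a < a_f; a_a is the smaller of the two.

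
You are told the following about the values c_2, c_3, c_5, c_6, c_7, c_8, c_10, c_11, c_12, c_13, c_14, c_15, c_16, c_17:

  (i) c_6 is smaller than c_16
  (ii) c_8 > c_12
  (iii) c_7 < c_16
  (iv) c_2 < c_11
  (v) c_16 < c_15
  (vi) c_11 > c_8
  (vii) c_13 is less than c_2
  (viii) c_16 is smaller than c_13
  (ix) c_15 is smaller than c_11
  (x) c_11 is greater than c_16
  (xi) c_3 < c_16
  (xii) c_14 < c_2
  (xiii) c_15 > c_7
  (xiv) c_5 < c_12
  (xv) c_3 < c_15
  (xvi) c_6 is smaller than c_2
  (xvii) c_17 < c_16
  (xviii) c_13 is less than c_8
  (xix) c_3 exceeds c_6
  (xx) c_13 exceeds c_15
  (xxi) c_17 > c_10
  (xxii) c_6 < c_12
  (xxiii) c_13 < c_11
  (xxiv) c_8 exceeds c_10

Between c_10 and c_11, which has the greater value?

c_10 < c_17 and c_17 < c_16 give c_10 < c_16.
With c_16 < c_13: c_10 < c_17 < c_16 < c_13.
With c_13 < c_2: c_10 < c_17 < c_16 < c_13 < c_2.
With c_2 < c_11: c_10 < c_17 < c_16 < c_13 < c_2 < c_11.
So c_10 < c_11; c_11 is the larger of the two.

c_11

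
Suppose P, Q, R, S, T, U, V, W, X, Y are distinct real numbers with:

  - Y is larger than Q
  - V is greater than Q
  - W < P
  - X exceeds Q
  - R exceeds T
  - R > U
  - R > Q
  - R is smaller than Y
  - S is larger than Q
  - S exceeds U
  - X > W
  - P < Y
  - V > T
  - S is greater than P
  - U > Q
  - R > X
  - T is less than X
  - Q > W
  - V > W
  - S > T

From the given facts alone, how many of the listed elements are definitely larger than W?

8

The elements the relations force above W are Q, P, U, X, R, V, S, Y — no chain reaches any other.
That is 8.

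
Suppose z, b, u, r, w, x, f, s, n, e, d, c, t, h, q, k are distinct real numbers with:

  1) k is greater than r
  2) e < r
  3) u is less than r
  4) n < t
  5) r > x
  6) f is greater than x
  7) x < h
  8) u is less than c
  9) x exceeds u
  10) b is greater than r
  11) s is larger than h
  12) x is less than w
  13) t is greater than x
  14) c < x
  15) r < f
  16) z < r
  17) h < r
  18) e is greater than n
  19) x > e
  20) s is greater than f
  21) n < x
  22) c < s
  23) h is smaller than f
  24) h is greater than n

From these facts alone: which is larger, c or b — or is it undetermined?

c < x and x < h give c < h.
With h < r: c < x < h < r.
Then r < b extends the chain to b.
So b is larger.

b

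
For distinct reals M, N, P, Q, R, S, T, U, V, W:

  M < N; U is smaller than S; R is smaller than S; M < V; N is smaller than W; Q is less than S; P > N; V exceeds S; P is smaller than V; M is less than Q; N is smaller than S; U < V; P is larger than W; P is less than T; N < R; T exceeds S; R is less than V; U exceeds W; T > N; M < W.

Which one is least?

Chaining upward from M: directly above it, N, Q, W, V; then U, R, P, S, T.
That covers every other element, and nothing is given below M, so M is the least.

M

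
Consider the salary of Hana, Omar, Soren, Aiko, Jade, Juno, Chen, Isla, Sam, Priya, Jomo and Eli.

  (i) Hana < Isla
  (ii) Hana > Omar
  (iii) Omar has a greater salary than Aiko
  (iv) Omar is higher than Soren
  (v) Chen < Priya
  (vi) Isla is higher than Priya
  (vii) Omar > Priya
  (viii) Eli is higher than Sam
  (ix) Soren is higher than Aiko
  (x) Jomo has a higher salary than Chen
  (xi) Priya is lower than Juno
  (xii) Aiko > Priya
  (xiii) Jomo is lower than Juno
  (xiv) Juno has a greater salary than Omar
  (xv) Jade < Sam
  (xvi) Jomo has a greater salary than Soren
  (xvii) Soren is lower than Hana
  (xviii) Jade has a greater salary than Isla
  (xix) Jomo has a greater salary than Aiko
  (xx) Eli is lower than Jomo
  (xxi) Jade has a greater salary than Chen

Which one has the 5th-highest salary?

Jade

Chaining the given pairs: Chen < Priya < Aiko < Soren < Omar < Hana < Isla < Jade < Sam < Eli < Jomo < Juno.
The 5th largest is Jade.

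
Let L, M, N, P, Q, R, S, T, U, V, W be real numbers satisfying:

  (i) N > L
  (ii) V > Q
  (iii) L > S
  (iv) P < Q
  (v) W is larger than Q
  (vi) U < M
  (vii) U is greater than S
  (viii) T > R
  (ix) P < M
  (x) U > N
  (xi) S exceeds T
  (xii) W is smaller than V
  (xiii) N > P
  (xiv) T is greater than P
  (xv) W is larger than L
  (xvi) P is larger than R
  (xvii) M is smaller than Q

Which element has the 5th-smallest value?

Chaining the given pairs: R < P < T < S < L < N < U < M < Q < W < V.
The 5th smallest is L.

L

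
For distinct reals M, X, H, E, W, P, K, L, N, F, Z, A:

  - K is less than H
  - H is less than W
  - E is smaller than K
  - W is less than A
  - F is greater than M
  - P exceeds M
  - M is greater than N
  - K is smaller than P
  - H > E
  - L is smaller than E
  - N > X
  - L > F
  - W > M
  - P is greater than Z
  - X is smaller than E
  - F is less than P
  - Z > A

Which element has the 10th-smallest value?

Piecing the relations together gives one ordering: X < N < M < F < L < E < K < H < W < A < Z < P.
Counting 10 from the smallest end gives A.

A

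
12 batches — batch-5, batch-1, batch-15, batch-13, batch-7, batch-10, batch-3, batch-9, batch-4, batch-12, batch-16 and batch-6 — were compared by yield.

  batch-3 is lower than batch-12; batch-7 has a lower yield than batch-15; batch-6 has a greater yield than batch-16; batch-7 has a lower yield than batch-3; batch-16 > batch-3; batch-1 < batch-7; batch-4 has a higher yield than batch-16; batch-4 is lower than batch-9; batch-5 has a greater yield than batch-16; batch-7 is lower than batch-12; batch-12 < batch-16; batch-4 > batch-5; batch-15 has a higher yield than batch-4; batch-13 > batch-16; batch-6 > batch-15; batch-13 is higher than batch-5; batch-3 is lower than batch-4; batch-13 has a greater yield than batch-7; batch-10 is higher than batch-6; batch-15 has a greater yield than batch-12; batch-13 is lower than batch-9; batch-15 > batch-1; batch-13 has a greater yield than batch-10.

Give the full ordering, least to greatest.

Each adjacent pair is fixed by a given relation: batch-1 < batch-7; batch-7 < batch-3; batch-3 < batch-12; batch-12 < batch-16; batch-16 < batch-5; batch-5 < batch-4; batch-4 < batch-15; batch-15 < batch-6; batch-6 < batch-10; batch-10 < batch-13; batch-13 < batch-9. Chaining them end to end gives the full order.

batch-1 < batch-7 < batch-3 < batch-12 < batch-16 < batch-5 < batch-4 < batch-15 < batch-6 < batch-10 < batch-13 < batch-9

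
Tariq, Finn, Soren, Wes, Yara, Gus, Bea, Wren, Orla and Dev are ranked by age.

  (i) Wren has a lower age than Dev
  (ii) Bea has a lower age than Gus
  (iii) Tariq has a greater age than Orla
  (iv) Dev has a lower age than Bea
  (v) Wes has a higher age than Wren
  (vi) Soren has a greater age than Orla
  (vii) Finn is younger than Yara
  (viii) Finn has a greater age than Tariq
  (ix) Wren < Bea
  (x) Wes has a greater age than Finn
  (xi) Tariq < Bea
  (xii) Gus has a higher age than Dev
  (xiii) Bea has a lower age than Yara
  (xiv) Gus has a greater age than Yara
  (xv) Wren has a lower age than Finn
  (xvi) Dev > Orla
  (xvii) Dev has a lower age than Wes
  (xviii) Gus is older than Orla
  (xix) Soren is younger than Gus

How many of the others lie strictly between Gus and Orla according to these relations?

6

The relations place Orla below Gus. An element lies strictly between them when it is forced above Orla and also forced below Gus.
Above Orla: {Dev, Tariq, Bea, Finn, Soren, Wes, Yara}. Below Gus: {Wren, Dev, Tariq, Bea, Finn, Soren, Yara}.
Intersection: {Dev, Tariq, Bea, Finn, Soren, Yara} — 6.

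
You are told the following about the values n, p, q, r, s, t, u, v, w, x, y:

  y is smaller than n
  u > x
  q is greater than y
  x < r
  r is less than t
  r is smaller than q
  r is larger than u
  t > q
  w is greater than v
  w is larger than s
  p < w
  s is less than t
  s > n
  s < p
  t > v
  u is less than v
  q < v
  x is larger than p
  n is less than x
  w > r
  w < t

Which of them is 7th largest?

The consecutive relations fix a unique order: y < n < s < p < x < u < r < q < v < w < t.
The 7th largest is x.

x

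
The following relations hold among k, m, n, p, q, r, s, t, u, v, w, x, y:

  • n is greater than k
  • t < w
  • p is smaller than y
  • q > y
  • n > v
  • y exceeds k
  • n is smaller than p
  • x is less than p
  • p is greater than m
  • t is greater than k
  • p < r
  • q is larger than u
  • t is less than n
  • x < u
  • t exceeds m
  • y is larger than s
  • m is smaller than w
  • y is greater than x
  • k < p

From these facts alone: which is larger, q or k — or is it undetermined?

q

k < t < n < p < y < q, by transitivity through t, n, p, y.
So q is larger.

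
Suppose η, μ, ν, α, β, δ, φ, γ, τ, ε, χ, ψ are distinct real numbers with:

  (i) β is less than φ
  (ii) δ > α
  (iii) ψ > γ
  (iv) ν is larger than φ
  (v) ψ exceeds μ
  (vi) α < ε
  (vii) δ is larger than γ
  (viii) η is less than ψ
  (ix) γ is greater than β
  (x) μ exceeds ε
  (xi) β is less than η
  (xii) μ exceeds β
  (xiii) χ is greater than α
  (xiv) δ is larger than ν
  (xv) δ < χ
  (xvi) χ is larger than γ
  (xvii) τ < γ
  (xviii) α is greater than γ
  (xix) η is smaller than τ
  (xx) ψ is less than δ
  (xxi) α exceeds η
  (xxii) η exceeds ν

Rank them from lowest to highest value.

β < φ < ν < η < τ < γ < α < ε < μ < ψ < δ < χ

Nothing is placed below β, so it is least; from there β < φ; φ < ν; ν < η; η < τ; τ < γ; γ < α; α < ε; ε < μ; μ < ψ; ψ < δ; δ < χ, each given directly.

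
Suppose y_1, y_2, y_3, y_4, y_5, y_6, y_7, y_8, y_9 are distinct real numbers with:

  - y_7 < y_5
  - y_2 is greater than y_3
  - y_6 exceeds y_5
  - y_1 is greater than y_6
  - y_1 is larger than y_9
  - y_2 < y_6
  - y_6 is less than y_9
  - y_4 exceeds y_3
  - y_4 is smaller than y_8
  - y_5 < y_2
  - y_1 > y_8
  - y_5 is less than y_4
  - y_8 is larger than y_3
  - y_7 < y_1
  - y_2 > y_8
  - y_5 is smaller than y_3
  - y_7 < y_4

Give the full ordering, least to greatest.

The consecutive links are each given: y_7 < y_5; y_5 < y_3; y_3 < y_4; y_4 < y_8; y_8 < y_2; y_2 < y_6; y_6 < y_9; y_9 < y_1.

y_7 < y_5 < y_3 < y_4 < y_8 < y_2 < y_6 < y_9 < y_1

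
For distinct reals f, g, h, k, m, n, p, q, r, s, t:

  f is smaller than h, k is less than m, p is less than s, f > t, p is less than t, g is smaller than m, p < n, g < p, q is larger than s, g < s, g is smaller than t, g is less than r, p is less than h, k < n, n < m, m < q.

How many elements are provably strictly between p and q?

The relations place p below q. An element lies strictly between them when it is forced above p and also forced below q.
Above p: {t, f, n, s, m, h}. Below q: {g, k, n, s, m}.
Intersection: {n, s, m} — 3.

3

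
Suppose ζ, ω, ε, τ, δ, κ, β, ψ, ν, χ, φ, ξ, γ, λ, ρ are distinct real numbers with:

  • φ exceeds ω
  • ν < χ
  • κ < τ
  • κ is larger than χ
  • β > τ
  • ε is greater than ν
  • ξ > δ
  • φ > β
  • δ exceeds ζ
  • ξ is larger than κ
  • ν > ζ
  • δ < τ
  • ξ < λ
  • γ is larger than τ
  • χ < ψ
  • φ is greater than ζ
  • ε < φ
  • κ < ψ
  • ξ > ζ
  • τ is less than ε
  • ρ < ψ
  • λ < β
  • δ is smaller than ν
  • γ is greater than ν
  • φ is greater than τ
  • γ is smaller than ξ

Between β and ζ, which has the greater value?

β

The relevant relations are ζ < δ; δ < ν; ν < χ; χ < κ; κ < τ; τ < γ; γ < ξ; ξ < λ; λ < β.
Together: ζ < δ < ν < χ < κ < τ < γ < ξ < λ < β.
So ζ < β; β is the larger of the two.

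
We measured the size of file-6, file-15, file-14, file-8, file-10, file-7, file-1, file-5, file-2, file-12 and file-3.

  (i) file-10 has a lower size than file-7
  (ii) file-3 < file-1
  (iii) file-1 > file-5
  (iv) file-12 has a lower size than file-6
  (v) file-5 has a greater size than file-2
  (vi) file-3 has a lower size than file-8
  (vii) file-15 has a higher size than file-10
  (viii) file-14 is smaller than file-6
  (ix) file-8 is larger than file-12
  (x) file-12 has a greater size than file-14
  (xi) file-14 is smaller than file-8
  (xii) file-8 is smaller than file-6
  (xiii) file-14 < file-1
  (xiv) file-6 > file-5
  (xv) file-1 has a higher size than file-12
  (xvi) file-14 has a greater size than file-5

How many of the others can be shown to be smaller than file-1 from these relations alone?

From file-1 the given relations immediately reach file-3, file-5, file-14, file-12.
From those, file-2 — 5 in total.
No other element is forced below file-1 by the given relations, so the count is 5.

5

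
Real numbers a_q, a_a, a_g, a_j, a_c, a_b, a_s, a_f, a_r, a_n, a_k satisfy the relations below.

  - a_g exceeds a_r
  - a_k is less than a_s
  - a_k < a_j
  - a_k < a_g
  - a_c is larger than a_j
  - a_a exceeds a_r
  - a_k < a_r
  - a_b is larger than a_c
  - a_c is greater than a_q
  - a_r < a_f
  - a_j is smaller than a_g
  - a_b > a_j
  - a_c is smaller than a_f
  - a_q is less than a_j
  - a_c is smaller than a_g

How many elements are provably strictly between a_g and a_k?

The relations place a_k below a_g. An element lies strictly between them when it is forced above a_k and also forced below a_g.
Above a_k: {a_j, a_c, a_r, a_f, a_s, a_b, a_a}. Below a_g: {a_q, a_j, a_c, a_r}.
Intersection: {a_j, a_c, a_r} — 3.

3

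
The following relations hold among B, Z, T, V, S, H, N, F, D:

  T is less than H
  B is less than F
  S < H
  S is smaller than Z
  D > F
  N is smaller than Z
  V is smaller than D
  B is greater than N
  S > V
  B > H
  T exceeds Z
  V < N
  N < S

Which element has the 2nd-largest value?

F

Piecing the relations together gives one ordering: V < N < S < Z < T < H < B < F < D.
Counting 2 from the largest end gives F.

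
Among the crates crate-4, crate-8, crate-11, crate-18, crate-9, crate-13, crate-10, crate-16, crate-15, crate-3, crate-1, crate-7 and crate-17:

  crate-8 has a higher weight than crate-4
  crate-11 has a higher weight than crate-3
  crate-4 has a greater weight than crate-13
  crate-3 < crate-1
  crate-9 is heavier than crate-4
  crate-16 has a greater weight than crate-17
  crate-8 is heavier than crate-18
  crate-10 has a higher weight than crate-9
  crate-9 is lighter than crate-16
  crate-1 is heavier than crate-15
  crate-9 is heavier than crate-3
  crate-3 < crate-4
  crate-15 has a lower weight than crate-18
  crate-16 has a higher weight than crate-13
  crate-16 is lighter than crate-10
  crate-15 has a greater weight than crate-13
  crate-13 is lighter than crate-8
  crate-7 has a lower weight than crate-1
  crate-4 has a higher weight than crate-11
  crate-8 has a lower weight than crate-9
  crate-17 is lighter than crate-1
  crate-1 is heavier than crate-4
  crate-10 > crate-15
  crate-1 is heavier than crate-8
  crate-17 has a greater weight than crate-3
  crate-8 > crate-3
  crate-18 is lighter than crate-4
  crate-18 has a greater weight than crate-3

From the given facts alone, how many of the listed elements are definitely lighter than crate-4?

The elements the relations force below crate-4 are crate-3, crate-13, crate-15, crate-18, crate-11 — no chain reaches any other.
That is 5.

5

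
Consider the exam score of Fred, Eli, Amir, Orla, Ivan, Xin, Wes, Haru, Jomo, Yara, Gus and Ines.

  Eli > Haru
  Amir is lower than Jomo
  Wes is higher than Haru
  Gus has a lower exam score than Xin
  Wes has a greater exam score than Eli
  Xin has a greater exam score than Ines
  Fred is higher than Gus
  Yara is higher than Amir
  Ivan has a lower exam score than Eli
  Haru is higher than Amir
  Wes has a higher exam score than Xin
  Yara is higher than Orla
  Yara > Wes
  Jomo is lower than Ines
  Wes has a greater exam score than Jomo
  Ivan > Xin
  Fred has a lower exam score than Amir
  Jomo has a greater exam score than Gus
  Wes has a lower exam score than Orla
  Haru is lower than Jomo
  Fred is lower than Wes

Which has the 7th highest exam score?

Ines

Piecing the relations together gives one ordering: Gus < Fred < Amir < Haru < Jomo < Ines < Xin < Ivan < Eli < Wes < Orla < Yara.
Counting 7 from the largest end gives Ines.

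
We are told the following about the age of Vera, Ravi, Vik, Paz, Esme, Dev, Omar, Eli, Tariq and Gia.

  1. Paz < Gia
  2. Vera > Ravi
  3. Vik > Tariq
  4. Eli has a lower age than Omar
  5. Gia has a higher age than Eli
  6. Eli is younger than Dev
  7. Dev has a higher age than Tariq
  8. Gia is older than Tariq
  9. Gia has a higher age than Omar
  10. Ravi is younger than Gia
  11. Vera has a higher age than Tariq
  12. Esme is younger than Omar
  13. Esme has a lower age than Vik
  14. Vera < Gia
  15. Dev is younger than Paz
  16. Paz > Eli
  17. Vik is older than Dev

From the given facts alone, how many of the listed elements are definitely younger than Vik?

The elements the relations force below Vik are Esme, Eli, Tariq, Dev — no chain reaches any other.
That is 4.

4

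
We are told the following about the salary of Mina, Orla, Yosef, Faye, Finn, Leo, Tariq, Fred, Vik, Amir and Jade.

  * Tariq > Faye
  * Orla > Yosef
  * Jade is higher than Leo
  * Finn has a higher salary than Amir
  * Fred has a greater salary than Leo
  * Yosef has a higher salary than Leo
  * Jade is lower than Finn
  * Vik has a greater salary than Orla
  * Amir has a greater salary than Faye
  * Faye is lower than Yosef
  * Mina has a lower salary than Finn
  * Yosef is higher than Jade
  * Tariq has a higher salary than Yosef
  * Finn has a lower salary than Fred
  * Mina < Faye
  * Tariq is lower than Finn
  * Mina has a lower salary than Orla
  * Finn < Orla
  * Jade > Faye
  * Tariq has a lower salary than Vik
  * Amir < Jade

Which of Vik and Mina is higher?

Vik

Link the given pairs in sequence: Mina < Faye; Faye < Amir; Amir < Jade; Jade < Yosef; Yosef < Tariq; Tariq < Finn; Finn < Orla; Orla < Vik.
Together: Mina < Faye < Amir < Jade < Yosef < Tariq < Finn < Orla < Vik.
So Mina < Vik; Vik is the higher of the two.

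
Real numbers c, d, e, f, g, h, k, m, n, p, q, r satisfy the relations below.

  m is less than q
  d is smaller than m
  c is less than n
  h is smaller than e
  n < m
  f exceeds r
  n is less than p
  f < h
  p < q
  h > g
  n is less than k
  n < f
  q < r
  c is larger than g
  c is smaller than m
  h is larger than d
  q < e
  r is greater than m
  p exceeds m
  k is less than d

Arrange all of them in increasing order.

The consecutive links are each given: g < c; c < n; n < k; k < d; d < m; m < p; p < q; q < r; r < f; f < h; h < e.

g < c < n < k < d < m < p < q < r < f < h < e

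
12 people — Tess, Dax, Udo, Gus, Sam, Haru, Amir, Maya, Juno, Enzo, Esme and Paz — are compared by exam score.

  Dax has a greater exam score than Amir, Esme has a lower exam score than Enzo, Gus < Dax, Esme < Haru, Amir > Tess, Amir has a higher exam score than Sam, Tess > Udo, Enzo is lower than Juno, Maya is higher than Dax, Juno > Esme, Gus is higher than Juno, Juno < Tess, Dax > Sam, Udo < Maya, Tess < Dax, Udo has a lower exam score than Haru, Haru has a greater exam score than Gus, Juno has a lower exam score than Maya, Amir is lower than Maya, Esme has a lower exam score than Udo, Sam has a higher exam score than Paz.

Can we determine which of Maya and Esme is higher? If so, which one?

Maya

Link the given pairs in sequence: Esme < Enzo; Enzo < Juno; Juno < Tess; Tess < Amir; Amir < Dax; Dax < Maya.
Together: Esme < Enzo < Juno < Tess < Amir < Dax < Maya.
So Maya is higher.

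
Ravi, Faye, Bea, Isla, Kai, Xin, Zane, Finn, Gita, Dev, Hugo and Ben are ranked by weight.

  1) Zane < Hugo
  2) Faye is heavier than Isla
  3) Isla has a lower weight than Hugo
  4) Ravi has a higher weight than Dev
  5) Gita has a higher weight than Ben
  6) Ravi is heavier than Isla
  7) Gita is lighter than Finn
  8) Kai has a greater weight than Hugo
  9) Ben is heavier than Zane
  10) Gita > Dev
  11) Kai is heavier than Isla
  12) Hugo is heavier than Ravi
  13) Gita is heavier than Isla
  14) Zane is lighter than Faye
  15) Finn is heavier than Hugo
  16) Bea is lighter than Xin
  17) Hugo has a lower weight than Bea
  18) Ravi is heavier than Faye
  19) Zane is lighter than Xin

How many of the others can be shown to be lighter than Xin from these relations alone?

Directly below Xin: Zane, Bea.
One step further: Hugo (3 so far).
One step further: Isla, Ravi (5 so far).
One step further: Dev, Faye (7 so far).
No other element is forced below Xin by the given relations, so the count is 7.

7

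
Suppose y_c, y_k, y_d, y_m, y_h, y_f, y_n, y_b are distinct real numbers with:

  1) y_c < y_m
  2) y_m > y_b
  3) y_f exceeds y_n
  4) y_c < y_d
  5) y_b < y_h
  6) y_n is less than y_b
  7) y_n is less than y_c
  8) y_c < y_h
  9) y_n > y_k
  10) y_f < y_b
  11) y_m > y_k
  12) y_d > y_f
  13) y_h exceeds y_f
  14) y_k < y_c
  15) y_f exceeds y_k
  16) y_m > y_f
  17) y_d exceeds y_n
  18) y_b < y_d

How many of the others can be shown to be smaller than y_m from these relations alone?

From y_m the given relations immediately reach y_k, y_c, y_f, y_b.
From those, y_n — 5 in total.
No other element is forced below y_m by the given relations, so the count is 5.

5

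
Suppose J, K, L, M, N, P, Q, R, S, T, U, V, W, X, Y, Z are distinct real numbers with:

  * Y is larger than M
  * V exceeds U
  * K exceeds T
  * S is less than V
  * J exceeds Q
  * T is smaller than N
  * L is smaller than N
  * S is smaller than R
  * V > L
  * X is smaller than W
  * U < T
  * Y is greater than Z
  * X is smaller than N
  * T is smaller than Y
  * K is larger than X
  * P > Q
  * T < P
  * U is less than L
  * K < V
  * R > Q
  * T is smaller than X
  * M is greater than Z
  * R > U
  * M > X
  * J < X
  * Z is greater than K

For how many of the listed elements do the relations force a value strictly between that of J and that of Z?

2

Chaining upward from J reaches: X, N, K, M, W, Y, V.
Chaining downward from Z reaches: Q, U, T, X, K.
Strictly between J and Z are those in both lists: X, K — 2 elements.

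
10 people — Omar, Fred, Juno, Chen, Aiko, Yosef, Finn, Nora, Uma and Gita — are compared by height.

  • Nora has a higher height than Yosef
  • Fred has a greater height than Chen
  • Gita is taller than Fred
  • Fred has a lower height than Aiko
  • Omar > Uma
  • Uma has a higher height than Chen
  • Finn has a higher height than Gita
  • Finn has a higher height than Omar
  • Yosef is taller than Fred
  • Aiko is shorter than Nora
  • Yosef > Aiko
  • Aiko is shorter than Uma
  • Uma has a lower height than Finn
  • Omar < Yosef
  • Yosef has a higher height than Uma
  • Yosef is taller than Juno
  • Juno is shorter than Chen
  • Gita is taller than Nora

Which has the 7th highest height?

Piecing the relations together gives one ordering: Juno < Chen < Fred < Aiko < Uma < Omar < Yosef < Nora < Gita < Finn.
The 7th largest is Aiko.

Aiko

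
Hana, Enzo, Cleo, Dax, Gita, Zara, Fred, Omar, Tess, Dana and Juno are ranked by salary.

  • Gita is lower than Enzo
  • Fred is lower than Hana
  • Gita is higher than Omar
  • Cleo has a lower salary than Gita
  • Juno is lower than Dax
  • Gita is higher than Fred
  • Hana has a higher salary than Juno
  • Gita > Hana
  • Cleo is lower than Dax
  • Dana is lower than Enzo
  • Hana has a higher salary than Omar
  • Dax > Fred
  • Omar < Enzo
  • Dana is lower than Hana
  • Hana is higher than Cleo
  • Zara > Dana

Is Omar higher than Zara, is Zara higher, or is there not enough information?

undetermined

Following every chain through Zara: below Zara we get Dana.
Omar is not reached, and no chain runs the other way from Omar to Zara.
So the given relations leave the order of Zara and Omar undetermined.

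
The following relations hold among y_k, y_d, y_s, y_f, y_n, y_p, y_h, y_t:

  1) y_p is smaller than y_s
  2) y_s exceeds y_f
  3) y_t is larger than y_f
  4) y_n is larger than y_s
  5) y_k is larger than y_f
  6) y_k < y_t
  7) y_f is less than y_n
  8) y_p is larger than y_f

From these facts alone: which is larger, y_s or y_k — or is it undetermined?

undetermined

Following every chain through y_k: above y_k we get y_t; below y_k we get y_f.
y_s is not reached, and no chain runs the other way from y_s to y_k.
So the given relations leave the order of y_k and y_s undetermined.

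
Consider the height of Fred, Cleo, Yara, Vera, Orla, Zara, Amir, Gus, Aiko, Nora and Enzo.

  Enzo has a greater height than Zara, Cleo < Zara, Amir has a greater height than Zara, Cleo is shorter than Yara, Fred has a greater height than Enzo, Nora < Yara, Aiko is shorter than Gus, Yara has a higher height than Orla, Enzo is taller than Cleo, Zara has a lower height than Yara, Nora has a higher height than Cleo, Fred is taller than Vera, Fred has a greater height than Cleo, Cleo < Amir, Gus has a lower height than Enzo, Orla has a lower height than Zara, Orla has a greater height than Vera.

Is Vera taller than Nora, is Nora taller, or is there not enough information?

undetermined

Following every chain through Vera: above Vera we get Orla, Zara, Enzo, Yara, Amir, Fred.
Nora is not reached, and no chain runs the other way from Nora to Vera.
So the given relations leave the order of Vera and Nora undetermined.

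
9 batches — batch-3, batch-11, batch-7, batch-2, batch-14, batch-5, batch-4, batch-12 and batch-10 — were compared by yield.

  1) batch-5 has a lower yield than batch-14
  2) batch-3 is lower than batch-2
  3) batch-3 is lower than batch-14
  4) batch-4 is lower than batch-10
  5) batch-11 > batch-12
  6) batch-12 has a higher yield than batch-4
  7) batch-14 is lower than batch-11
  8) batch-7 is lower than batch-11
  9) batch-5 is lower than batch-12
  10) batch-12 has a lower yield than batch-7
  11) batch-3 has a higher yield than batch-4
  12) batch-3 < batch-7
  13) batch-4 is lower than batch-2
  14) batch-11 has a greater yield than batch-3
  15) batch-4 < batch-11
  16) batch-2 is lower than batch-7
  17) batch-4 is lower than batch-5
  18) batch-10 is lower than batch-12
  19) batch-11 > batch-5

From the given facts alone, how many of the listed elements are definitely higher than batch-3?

4

From batch-3 the given relations immediately reach batch-2, batch-7, batch-14, batch-11.
Nothing else is reachable above batch-3; 4 in all.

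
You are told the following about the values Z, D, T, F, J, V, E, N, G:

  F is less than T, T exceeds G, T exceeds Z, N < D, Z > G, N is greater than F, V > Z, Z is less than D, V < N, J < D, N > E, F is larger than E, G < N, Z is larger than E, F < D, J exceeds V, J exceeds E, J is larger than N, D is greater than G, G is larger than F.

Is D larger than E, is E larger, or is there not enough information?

The relevant relations are E < F; F < G; G < Z; Z < V; V < N; N < J; J < D.
Together: E < F < G < Z < V < N < J < D.
So D is larger.

D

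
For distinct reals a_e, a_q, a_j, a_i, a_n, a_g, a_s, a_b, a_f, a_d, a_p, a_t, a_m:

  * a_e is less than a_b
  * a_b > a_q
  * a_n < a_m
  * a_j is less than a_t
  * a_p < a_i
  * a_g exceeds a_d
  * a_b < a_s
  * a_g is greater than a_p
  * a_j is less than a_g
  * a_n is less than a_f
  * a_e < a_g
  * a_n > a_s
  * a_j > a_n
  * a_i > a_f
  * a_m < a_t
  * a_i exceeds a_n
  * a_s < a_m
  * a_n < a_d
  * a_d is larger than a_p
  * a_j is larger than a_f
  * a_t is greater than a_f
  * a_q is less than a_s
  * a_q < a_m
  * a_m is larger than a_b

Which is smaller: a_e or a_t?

The relevant relations are a_e < a_b; a_b < a_s; a_s < a_n; a_n < a_f; a_f < a_t.
Chaining these gives a_e < a_b < a_s < a_n < a_f < a_t.
So a_e < a_t; a_e is the smaller of the two.

a_e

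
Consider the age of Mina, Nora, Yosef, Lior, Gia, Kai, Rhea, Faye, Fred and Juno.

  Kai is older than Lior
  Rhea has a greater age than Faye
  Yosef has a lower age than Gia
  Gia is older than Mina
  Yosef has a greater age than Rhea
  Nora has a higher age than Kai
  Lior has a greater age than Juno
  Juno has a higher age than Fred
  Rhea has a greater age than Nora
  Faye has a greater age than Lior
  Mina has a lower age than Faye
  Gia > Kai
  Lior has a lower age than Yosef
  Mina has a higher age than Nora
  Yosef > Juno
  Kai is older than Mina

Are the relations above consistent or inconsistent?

inconsistent

Chaining the given relations yields Kai < Nora < Mina, so Kai < Mina. But one relation states Mina < Kai. These cannot both hold.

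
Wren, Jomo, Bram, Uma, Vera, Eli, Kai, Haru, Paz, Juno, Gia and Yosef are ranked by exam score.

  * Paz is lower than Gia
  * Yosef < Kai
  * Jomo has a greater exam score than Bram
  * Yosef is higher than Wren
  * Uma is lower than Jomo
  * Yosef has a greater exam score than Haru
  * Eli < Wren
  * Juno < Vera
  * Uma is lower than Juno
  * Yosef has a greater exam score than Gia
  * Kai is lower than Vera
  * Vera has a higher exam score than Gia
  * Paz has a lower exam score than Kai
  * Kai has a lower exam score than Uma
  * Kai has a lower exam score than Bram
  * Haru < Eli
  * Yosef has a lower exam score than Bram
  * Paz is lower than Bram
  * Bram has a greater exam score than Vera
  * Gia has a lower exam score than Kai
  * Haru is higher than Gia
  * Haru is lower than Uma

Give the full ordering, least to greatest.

Paz < Gia < Haru < Eli < Wren < Yosef < Kai < Uma < Juno < Vera < Bram < Jomo

Each adjacent pair is fixed by a given relation: Paz < Gia; Gia < Haru; Haru < Eli; Eli < Wren; Wren < Yosef; Yosef < Kai; Kai < Uma; Uma < Juno; Juno < Vera; Vera < Bram; Bram < Jomo. Chaining them end to end gives the full order.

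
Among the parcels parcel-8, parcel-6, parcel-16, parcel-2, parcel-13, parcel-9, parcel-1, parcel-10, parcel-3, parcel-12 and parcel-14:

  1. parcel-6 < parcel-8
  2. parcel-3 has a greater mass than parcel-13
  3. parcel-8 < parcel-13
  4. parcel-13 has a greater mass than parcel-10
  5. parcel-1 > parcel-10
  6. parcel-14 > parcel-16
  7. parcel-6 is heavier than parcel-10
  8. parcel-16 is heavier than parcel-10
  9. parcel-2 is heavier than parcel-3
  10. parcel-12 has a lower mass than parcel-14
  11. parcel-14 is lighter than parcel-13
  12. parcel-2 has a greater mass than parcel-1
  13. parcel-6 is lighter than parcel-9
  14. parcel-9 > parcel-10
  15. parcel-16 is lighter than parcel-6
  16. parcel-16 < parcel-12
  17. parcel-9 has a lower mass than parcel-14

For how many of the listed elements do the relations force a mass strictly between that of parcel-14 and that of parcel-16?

3

Chaining upward from parcel-16 reaches: parcel-6, parcel-9, parcel-8, parcel-12, parcel-13, parcel-3, parcel-2.
Chaining downward from parcel-14 reaches: parcel-10, parcel-6, parcel-9, parcel-12.
Strictly between parcel-16 and parcel-14 are those in both lists: parcel-6, parcel-9, parcel-12 — 3 elements.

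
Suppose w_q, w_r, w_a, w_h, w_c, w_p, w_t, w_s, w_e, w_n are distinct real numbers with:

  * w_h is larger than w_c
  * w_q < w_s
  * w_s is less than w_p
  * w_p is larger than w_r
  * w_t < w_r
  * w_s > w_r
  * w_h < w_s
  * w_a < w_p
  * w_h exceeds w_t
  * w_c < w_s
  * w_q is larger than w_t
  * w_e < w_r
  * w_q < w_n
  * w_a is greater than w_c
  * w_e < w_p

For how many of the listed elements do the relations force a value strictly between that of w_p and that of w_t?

4

Chaining upward from w_t reaches: w_h, w_q, w_n, w_r, w_s.
Chaining downward from w_p reaches: w_c, w_h, w_e, w_q, w_a, w_r, w_s.
Strictly between w_t and w_p are those in both lists: w_h, w_q, w_r, w_s — 4 elements.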